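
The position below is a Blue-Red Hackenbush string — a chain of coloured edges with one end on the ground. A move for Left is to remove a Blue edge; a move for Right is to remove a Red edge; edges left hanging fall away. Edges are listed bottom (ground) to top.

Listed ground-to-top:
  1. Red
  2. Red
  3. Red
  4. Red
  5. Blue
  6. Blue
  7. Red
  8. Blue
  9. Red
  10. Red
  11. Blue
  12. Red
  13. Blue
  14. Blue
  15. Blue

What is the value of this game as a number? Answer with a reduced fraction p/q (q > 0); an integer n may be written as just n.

Recurse on prefixes of the 15-edge string Red Red Red Red Blue Blue Red Blue Red Red Blue Red Blue Blue Blue:
R: Left { · }, Right { 0 } -> simplest -1
RR: Left { · }, Right { -1; 0 } -> simplest -2
RRR: Left { · }, Right { -2; -1; 0 } -> simplest -3
RRRR: Left { · }, Right { -3; -2; -1; 0 } -> simplest -4
RRRRB: Left { -4 }, Right { -3; -2; -1; 0 } -> simplest -7/2
RRRRBB: Left { -4; -7/2 }, Right { -3; -2; -1; 0 } -> simplest -13/4
RRRRBBR: Left { -4; -7/2 }, Right { -13/4; -3; -2; -1; 0 } -> simplest -27/8
RRRRBBRB: Left { -4; -7/2; -27/8 }, Right { -13/4; -3; -2; -1; 0 } -> simplest -53/16
RRRRBBRBR: Left { -4; -7/2; -27/8 }, Right { -53/16; -13/4; -3; -2; -1; 0 } -> simplest -107/32
RRRRBBRBRR: Left { -4; -7/2; -27/8 }, Right { -107/32; -53/16; -13/4; -3; -2; -1; 0 } -> simplest -215/64
RRRRBBRBRRB: Left { -4; -7/2; -27/8; -215/64 }, Right { -107/32; -53/16; -13/4; -3; -2; -1; 0 } -> simplest -429/128
RRRRBBRBRRBR: Left { -4; -7/2; -27/8; -215/64 }, Right { -429/128; -107/32; -53/16; -13/4; -3; -2; -1; 0 } -> simplest -859/256
RRRRBBRBRRBRB: Left { -4; -7/2; -27/8; -215/64; -859/256 }, Right { -429/128; -107/32; -53/16; -13/4; -3; -2; -1; 0 } -> simplest -1717/512
RRRRBBRBRRBRBB: Left { -4; -7/2; -27/8; -215/64; -859/256; -1717/512 }, Right { -429/128; -107/32; -53/16; -13/4; -3; -2; -1; 0 } -> simplest -3433/1024
RRRRBBRBRRBRBBB: Left { -4; -7/2; -27/8; -215/64; -859/256; -1717/512; -3433/1024 }, Right { -429/128; -107/32; -53/16; -13/4; -3; -2; -1; 0 } -> simplest -6865/2048

-6865/2048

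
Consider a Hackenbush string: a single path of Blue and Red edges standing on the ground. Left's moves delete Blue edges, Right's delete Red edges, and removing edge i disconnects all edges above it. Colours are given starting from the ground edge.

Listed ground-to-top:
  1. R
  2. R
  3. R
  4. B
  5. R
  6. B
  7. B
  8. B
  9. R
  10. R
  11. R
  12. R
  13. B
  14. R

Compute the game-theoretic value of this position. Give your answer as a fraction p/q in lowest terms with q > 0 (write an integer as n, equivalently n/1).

step 1: add R to get R; options L={ none } R={ 0 } -> -1
step 2: add R to get RR; options L={ none } R={ -1,0 } -> -2
step 3: add R to get RRR; options L={ none } R={ -2,-1,0 } -> -3
step 4: add B to get RRRB; options L={ -3 } R={ -2,-1,0 } -> -5/2
step 5: add R to get RRRBR; options L={ -3 } R={ -5/2,-2,-1,0 } -> -11/4
step 6: add B to get RRRBRB; options L={ -3,-11/4 } R={ -5/2,-2,-1,0 } -> -21/8
step 7: add B to get RRRBRBB; options L={ -3,-11/4,-21/8 } R={ -5/2,-2,-1,0 } -> -41/16
step 8: add B to get RRRBRBBB; options L={ -3,-11/4,-21/8,-41/16 } R={ -5/2,-2,-1,0 } -> -81/32
step 9: add R to get RRRBRBBBR; options L={ -3,-11/4,-21/8,-41/16 } R={ -81/32,-5/2,-2,-1,0 } -> -163/64
step 10: add R to get RRRBRBBBRR; options L={ -3,-11/4,-21/8,-41/16 } R={ -163/64,-81/32,-5/2,-2,-1,0 } -> -327/128
step 11: add R to get RRRBRBBBRRR; options L={ -3,-11/4,-21/8,-41/16 } R={ -327/128,-163/64,-81/32,-5/2,-2,-1,0 } -> -655/256
step 12: add R to get RRRBRBBBRRRR; options L={ -3,-11/4,-21/8,-41/16 } R={ -655/256,-327/128,-163/64,-81/32,-5/2,-2,-1,0 } -> -1311/512
step 13: add B to get RRRBRBBBRRRRB; options L={ -3,-11/4,-21/8,-41/16,-1311/512 } R={ -655/256,-327/128,-163/64,-81/32,-5/2,-2,-1,0 } -> -2621/1024
step 14: add R to get RRRBRBBBRRRRBR; options L={ -3,-11/4,-21/8,-41/16,-1311/512 } R={ -2621/1024,-655/256,-327/128,-163/64,-81/32,-5/2,-2,-1,0 } -> -5243/2048

-5243/2048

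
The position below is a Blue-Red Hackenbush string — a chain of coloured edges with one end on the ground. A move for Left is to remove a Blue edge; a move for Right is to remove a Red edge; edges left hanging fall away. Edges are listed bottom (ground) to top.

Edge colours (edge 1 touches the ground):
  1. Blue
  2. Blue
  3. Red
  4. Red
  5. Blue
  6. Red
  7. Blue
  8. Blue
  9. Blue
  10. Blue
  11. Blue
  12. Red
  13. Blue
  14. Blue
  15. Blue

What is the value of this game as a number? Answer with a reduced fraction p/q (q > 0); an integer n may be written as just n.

11247/8192

step 1: add Blue to get B; options L={ 0 } R={ ∅ } → 1
step 2: add Blue to get BB; options L={ 0,1 } R={ ∅ } → 2
step 3: add Red to get BBR; options L={ 0,1 } R={ 2 } → 3/2
step 4: add Red to get BBRR; options L={ 0,1 } R={ 3/2,2 } → 5/4
step 5: add Blue to get BBRRB; options L={ 0,1,5/4 } R={ 3/2,2 } → 11/8
step 6: add Red to get BBRRBR; options L={ 0,1,5/4 } R={ 11/8,3/2,2 } → 21/16
step 7: add Blue to get BBRRBRB; options L={ 0,1,5/4,21/16 } R={ 11/8,3/2,2 } → 43/32
step 8: add Blue to get BBRRBRBB; options L={ 0,1,5/4,21/16,43/32 } R={ 11/8,3/2,2 } → 87/64
step 9: add Blue to get BBRRBRBBB; options L={ 0,1,5/4,21/16,43/32,87/64 } R={ 11/8,3/2,2 } → 175/128
step 10: add Blue to get BBRRBRBBBB; options L={ 0,1,5/4,21/16,43/32,87/64,175/128 } R={ 11/8,3/2,2 } → 351/256
step 11: add Blue to get BBRRBRBBBBB; options L={ 0,1,5/4,21/16,43/32,87/64,175/128,351/256 } R={ 11/8,3/2,2 } → 703/512
step 12: add Red to get BBRRBRBBBBBR; options L={ 0,1,5/4,21/16,43/32,87/64,175/128,351/256 } R={ 703/512,11/8,3/2,2 } → 1405/1024
step 13: add Blue to get BBRRBRBBBBBRB; options L={ 0,1,5/4,21/16,43/32,87/64,175/128,351/256,1405/1024 } R={ 703/512,11/8,3/2,2 } → 2811/2048
step 14: add Blue to get BBRRBRBBBBBRBB; options L={ 0,1,5/4,21/16,43/32,87/64,175/128,351/256,1405/1024,2811/2048 } R={ 703/512,11/8,3/2,2 } → 5623/4096
step 15: add Blue to get BBRRBRBBBBBRBBB; options L={ 0,1,5/4,21/16,43/32,87/64,175/128,351/256,1405/1024,2811/2048,5623/4096 } R={ 703/512,11/8,3/2,2 } → 11247/8192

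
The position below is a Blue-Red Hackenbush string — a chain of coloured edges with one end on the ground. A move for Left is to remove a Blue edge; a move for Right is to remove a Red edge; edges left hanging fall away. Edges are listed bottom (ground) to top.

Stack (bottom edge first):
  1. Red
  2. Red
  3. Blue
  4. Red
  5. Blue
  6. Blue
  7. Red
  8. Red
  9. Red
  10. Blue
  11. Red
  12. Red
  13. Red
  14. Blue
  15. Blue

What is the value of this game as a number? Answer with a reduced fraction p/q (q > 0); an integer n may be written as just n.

-13241/8192

1 of 15 · R · max L −∞ · min R 0 ⇒ -1
2 of 15 · RR · max L −∞ · min R -1 ⇒ -2
3 of 15 · RRB · max L -2 · min R -1 ⇒ -3/2
4 of 15 · RRBR · max L -2 · min R -3/2 ⇒ -7/4
5 of 15 · RRBRB · max L -7/4 · min R -3/2 ⇒ -13/8
6 of 15 · RRBRBB · max L -13/8 · min R -3/2 ⇒ -25/16
7 of 15 · RRBRBBR · max L -13/8 · min R -25/16 ⇒ -51/32
8 of 15 · RRBRBBRR · max L -13/8 · min R -51/32 ⇒ -103/64
9 of 15 · RRBRBBRRR · max L -13/8 · min R -103/64 ⇒ -207/128
10 of 15 · RRBRBBRRRB · max L -207/128 · min R -103/64 ⇒ -413/256
11 of 15 · RRBRBBRRRBR · max L -207/128 · min R -413/256 ⇒ -827/512
12 of 15 · RRBRBBRRRBRR · max L -207/128 · min R -827/512 ⇒ -1655/1024
13 of 15 · RRBRBBRRRBRRR · max L -207/128 · min R -1655/1024 ⇒ -3311/2048
14 of 15 · RRBRBBRRRBRRRB · max L -3311/2048 · min R -1655/1024 ⇒ -6621/4096
15 of 15 · RRBRBBRRRBRRRBB · max L -6621/4096 · min R -1655/1024 ⇒ -13241/8192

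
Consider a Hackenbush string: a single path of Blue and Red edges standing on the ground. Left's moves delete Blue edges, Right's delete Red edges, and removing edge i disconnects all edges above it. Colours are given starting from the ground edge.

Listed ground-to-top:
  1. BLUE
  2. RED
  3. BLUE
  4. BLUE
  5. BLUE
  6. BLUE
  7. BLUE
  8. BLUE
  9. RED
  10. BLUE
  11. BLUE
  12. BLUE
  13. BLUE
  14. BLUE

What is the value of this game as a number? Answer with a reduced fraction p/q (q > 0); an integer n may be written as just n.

B: Left { 0 }, Right { none } -> simplest 1
BR: Left { 0 }, Right { 1 } -> simplest 1/2
BRB: Left { 0,1/2 }, Right { 1 } -> simplest 3/4
BRBB: Left { 0,1/2,3/4 }, Right { 1 } -> simplest 7/8
BRBBB: Left { 0,1/2,3/4,7/8 }, Right { 1 } -> simplest 15/16
BRBBBB: Left { 0,1/2,3/4,7/8,15/16 }, Right { 1 } -> simplest 31/32
BRBBBBB: Left { 0,1/2,3/4,7/8,15/16,31/32 }, Right { 1 } -> simplest 63/64
BRBBBBBB: Left { 0,1/2,3/4,7/8,15/16,31/32,63/64 }, Right { 1 } -> simplest 127/128
BRBBBBBBR: Left { 0,1/2,3/4,7/8,15/16,31/32,63/64 }, Right { 127/128,1 } -> simplest 253/256
BRBBBBBBRB: Left { 0,1/2,3/4,7/8,15/16,31/32,63/64,253/256 }, Right { 127/128,1 } -> simplest 507/512
BRBBBBBBRBB: Left { 0,1/2,3/4,7/8,15/16,31/32,63/64,253/256,507/512 }, Right { 127/128,1 } -> simplest 1015/1024
BRBBBBBBRBBB: Left { 0,1/2,3/4,7/8,15/16,31/32,63/64,253/256,507/512,1015/1024 }, Right { 127/128,1 } -> simplest 2031/2048
BRBBBBBBRBBBB: Left { 0,1/2,3/4,7/8,15/16,31/32,63/64,253/256,507/512,1015/1024,2031/2048 }, Right { 127/128,1 } -> simplest 4063/4096
BRBBBBBBRBBBBB: Left { 0,1/2,3/4,7/8,15/16,31/32,63/64,253/256,507/512,1015/1024,2031/2048,4063/4096 }, Right { 127/128,1 } -> simplest 8127/8192

8127/8192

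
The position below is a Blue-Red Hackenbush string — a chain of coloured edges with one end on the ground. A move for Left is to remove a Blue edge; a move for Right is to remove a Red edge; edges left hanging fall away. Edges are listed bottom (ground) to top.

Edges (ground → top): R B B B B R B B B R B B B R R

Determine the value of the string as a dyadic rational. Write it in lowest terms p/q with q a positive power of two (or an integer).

Recurse on prefixes of the 15-edge string R B B B B R B B B R B B B R R:
R: Left { (no moves) }, Right { 0 } → simplest -1
RB: Left { -1 }, Right { 0 } → simplest -1/2
RBB: Left { -1, -1/2 }, Right { 0 } → simplest -1/4
RBBB: Left { -1, -1/2, -1/4 }, Right { 0 } → simplest -1/8
RBBBB: Left { -1, -1/2, -1/4, -1/8 }, Right { 0 } → simplest -1/16
RBBBBR: Left { -1, -1/2, -1/4, -1/8 }, Right { -1/16, 0 } → simplest -3/32
RBBBBRB: Left { -1, -1/2, -1/4, -1/8, -3/32 }, Right { -1/16, 0 } → simplest -5/64
RBBBBRBB: Left { -1, -1/2, -1/4, -1/8, -3/32, -5/64 }, Right { -1/16, 0 } → simplest -9/128
RBBBBRBBB: Left { -1, -1/2, -1/4, -1/8, -3/32, -5/64, -9/128 }, Right { -1/16, 0 } → simplest -17/256
RBBBBRBBBR: Left { -1, -1/2, -1/4, -1/8, -3/32, -5/64, -9/128 }, Right { -17/256, -1/16, 0 } → simplest -35/512
RBBBBRBBBRB: Left { -1, -1/2, -1/4, -1/8, -3/32, -5/64, -9/128, -35/512 }, Right { -17/256, -1/16, 0 } → simplest -69/1024
RBBBBRBBBRBB: Left { -1, -1/2, -1/4, -1/8, -3/32, -5/64, -9/128, -35/512, -69/1024 }, Right { -17/256, -1/16, 0 } → simplest -137/2048
RBBBBRBBBRBBB: Left { -1, -1/2, -1/4, -1/8, -3/32, -5/64, -9/128, -35/512, -69/1024, -137/2048 }, Right { -17/256, -1/16, 0 } → simplest -273/4096
RBBBBRBBBRBBBR: Left { -1, -1/2, -1/4, -1/8, -3/32, -5/64, -9/128, -35/512, -69/1024, -137/2048 }, Right { -273/4096, -17/256, -1/16, 0 } → simplest -547/8192
RBBBBRBBBRBBBRR: Left { -1, -1/2, -1/4, -1/8, -3/32, -5/64, -9/128, -35/512, -69/1024, -137/2048 }, Right { -547/8192, -273/4096, -17/256, -1/16, 0 } → simplest -1095/16384

-1095/16384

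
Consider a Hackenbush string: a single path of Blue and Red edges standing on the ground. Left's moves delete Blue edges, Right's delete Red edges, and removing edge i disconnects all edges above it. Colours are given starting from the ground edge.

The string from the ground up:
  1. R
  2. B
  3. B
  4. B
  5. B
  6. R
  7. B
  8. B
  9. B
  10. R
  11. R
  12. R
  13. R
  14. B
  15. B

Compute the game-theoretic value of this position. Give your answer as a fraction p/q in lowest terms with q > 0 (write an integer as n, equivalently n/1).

-1145/16384

G_1 [R]  L=[—]  R=[0]  -> -1
G_2 [RB]  L=[-1]  R=[0]  -> -1/2
G_3 [RBB]  L=[-1,-1/2]  R=[0]  -> -1/4
G_4 [RBBB]  L=[-1,-1/2,-1/4]  R=[0]  -> -1/8
G_5 [RBBBB]  L=[-1,-1/2,-1/4,-1/8]  R=[0]  -> -1/16
G_6 [RBBBBR]  L=[-1,-1/2,-1/4,-1/8]  R=[-1/16,0]  -> -3/32
G_7 [RBBBBRB]  L=[-1,-1/2,-1/4,-1/8,-3/32]  R=[-1/16,0]  -> -5/64
G_8 [RBBBBRBB]  L=[-1,-1/2,-1/4,-1/8,-3/32,-5/64]  R=[-1/16,0]  -> -9/128
G_9 [RBBBBRBBB]  L=[-1,-1/2,-1/4,-1/8,-3/32,-5/64,-9/128]  R=[-1/16,0]  -> -17/256
G_10 [RBBBBRBBBR]  L=[-1,-1/2,-1/4,-1/8,-3/32,-5/64,-9/128]  R=[-17/256,-1/16,0]  -> -35/512
G_11 [RBBBBRBBBRR]  L=[-1,-1/2,-1/4,-1/8,-3/32,-5/64,-9/128]  R=[-35/512,-17/256,-1/16,0]  -> -71/1024
G_12 [RBBBBRBBBRRR]  L=[-1,-1/2,-1/4,-1/8,-3/32,-5/64,-9/128]  R=[-71/1024,-35/512,-17/256,-1/16,0]  -> -143/2048
G_13 [RBBBBRBBBRRRR]  L=[-1,-1/2,-1/4,-1/8,-3/32,-5/64,-9/128]  R=[-143/2048,-71/1024,-35/512,-17/256,-1/16,0]  -> -287/4096
G_14 [RBBBBRBBBRRRRB]  L=[-1,-1/2,-1/4,-1/8,-3/32,-5/64,-9/128,-287/4096]  R=[-143/2048,-71/1024,-35/512,-17/256,-1/16,0]  -> -573/8192
G_15 [RBBBBRBBBRRRRBB]  L=[-1,-1/2,-1/4,-1/8,-3/32,-5/64,-9/128,-287/4096,-573/8192]  R=[-143/2048,-71/1024,-35/512,-17/256,-1/16,0]  -> -1145/16384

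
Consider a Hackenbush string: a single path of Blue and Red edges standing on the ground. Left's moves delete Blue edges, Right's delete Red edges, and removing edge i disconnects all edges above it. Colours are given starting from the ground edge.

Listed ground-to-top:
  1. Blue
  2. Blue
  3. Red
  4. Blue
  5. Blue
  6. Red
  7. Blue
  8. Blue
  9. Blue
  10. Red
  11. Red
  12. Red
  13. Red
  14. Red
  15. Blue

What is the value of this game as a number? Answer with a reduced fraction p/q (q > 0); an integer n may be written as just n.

Build g(s[:k]) for k = 1..15, string s = Blue Blue Red Blue Blue Red Blue Blue Blue Red Red Red Red Red Blue.
B: Left { 0 }, Right {  } → simplest 1
BB: Left { 0,1 }, Right {  } → simplest 2
BBR: Left { 0,1 }, Right { 2 } → simplest 3/2
BBRB: Left { 0,1,3/2 }, Right { 2 } → simplest 7/4
BBRBB: Left { 0,1,3/2,7/4 }, Right { 2 } → simplest 15/8
BBRBBR: Left { 0,1,3/2,7/4 }, Right { 15/8,2 } → simplest 29/16
BBRBBRB: Left { 0,1,3/2,7/4,29/16 }, Right { 15/8,2 } → simplest 59/32
BBRBBRBB: Left { 0,1,3/2,7/4,29/16,59/32 }, Right { 15/8,2 } → simplest 119/64
BBRBBRBBB: Left { 0,1,3/2,7/4,29/16,59/32,119/64 }, Right { 15/8,2 } → simplest 239/128
BBRBBRBBBR: Left { 0,1,3/2,7/4,29/16,59/32,119/64 }, Right { 239/128,15/8,2 } → simplest 477/256
BBRBBRBBBRR: Left { 0,1,3/2,7/4,29/16,59/32,119/64 }, Right { 477/256,239/128,15/8,2 } → simplest 953/512
BBRBBRBBBRRR: Left { 0,1,3/2,7/4,29/16,59/32,119/64 }, Right { 953/512,477/256,239/128,15/8,2 } → simplest 1905/1024
BBRBBRBBBRRRR: Left { 0,1,3/2,7/4,29/16,59/32,119/64 }, Right { 1905/1024,953/512,477/256,239/128,15/8,2 } → simplest 3809/2048
BBRBBRBBBRRRRR: Left { 0,1,3/2,7/4,29/16,59/32,119/64 }, Right { 3809/2048,1905/1024,953/512,477/256,239/128,15/8,2 } → simplest 7617/4096
BBRBBRBBBRRRRRB: Left { 0,1,3/2,7/4,29/16,59/32,119/64,7617/4096 }, Right { 3809/2048,1905/1024,953/512,477/256,239/128,15/8,2 } → simplest 15235/8192

15235/8192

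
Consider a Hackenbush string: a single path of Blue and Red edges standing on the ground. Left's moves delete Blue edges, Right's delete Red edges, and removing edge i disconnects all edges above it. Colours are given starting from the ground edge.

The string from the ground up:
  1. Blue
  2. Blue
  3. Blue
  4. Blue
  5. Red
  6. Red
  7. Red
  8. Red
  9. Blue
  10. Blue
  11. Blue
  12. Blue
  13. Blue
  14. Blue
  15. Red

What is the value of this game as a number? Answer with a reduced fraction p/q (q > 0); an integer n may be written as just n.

Build G(s[:k]) for k = 1..15, string s = Blue Blue Blue Blue Red Red Red Red Blue Blue Blue Blue Blue Blue Red.
edge 1 of 15 (Blue): { 0 | · } so 1
edge 2 of 15 (Blue): { 0,1 | · } so 2
edge 3 of 15 (Blue): { 0,1,2 | · } so 3
edge 4 of 15 (Blue): { 0,1,2,3 | · } so 4
edge 5 of 15 (Red): { 0,1,2,3 | 4 } so 7/2
edge 6 of 15 (Red): { 0,1,2,3 | 7/2,4 } so 13/4
edge 7 of 15 (Red): { 0,1,2,3 | 13/4,7/2,4 } so 25/8
edge 8 of 15 (Red): { 0,1,2,3 | 25/8,13/4,7/2,4 } so 49/16
edge 9 of 15 (Blue): { 0,1,2,3,49/16 | 25/8,13/4,7/2,4 } so 99/32
edge 10 of 15 (Blue): { 0,1,2,3,49/16,99/32 | 25/8,13/4,7/2,4 } so 199/64
edge 11 of 15 (Blue): { 0,1,2,3,49/16,99/32,199/64 | 25/8,13/4,7/2,4 } so 399/128
edge 12 of 15 (Blue): { 0,1,2,3,49/16,99/32,199/64,399/128 | 25/8,13/4,7/2,4 } so 799/256
edge 13 of 15 (Blue): { 0,1,2,3,49/16,99/32,199/64,399/128,799/256 | 25/8,13/4,7/2,4 } so 1599/512
edge 14 of 15 (Blue): { 0,1,2,3,49/16,99/32,199/64,399/128,799/256,1599/512 | 25/8,13/4,7/2,4 } so 3199/1024
edge 15 of 15 (Red): { 0,1,2,3,49/16,99/32,199/64,399/128,799/256,1599/512 | 3199/1024,25/8,13/4,7/2,4 } so 6397/2048

6397/2048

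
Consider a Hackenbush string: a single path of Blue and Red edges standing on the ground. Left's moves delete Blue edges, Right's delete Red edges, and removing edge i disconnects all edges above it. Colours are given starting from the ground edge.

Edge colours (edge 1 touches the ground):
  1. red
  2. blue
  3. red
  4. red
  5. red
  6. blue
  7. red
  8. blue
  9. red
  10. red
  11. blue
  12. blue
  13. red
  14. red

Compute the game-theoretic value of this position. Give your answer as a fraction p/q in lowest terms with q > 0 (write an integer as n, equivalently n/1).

step 1: add red to get r; options L={ · } R={ 0 } → -1
step 2: add blue to get rb; options L={ -1 } R={ 0 } → -1/2
step 3: add red to get rbr; options L={ -1 } R={ -1/2, 0 } → -3/4
step 4: add red to get rbrr; options L={ -1 } R={ -3/4, -1/2, 0 } → -7/8
step 5: add red to get rbrrr; options L={ -1 } R={ -7/8, -3/4, -1/2, 0 } → -15/16
step 6: add blue to get rbrrrb; options L={ -1, -15/16 } R={ -7/8, -3/4, -1/2, 0 } → -29/32
step 7: add red to get rbrrrbr; options L={ -1, -15/16 } R={ -29/32, -7/8, -3/4, -1/2, 0 } → -59/64
step 8: add blue to get rbrrrbrb; options L={ -1, -15/16, -59/64 } R={ -29/32, -7/8, -3/4, -1/2, 0 } → -117/128
step 9: add red to get rbrrrbrbr; options L={ -1, -15/16, -59/64 } R={ -117/128, -29/32, -7/8, -3/4, -1/2, 0 } → -235/256
step 10: add red to get rbrrrbrbrr; options L={ -1, -15/16, -59/64 } R={ -235/256, -117/128, -29/32, -7/8, -3/4, -1/2, 0 } → -471/512
step 11: add blue to get rbrrrbrbrrb; options L={ -1, -15/16, -59/64, -471/512 } R={ -235/256, -117/128, -29/32, -7/8, -3/4, -1/2, 0 } → -941/1024
step 12: add blue to get rbrrrbrbrrbb; options L={ -1, -15/16, -59/64, -471/512, -941/1024 } R={ -235/256, -117/128, -29/32, -7/8, -3/4, -1/2, 0 } → -1881/2048
step 13: add red to get rbrrrbrbrrbbr; options L={ -1, -15/16, -59/64, -471/512, -941/1024 } R={ -1881/2048, -235/256, -117/128, -29/32, -7/8, -3/4, -1/2, 0 } → -3763/4096
step 14: add red to get rbrrrbrbrrbbrr; options L={ -1, -15/16, -59/64, -471/512, -941/1024 } R={ -3763/4096, -1881/2048, -235/256, -117/128, -29/32, -7/8, -3/4, -1/2, 0 } → -7527/8192

-7527/8192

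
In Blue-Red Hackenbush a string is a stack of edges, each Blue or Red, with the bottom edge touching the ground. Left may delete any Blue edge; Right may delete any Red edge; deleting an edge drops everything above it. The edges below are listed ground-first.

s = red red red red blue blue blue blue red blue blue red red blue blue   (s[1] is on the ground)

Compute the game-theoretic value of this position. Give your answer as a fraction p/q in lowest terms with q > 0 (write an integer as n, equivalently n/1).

-6297/2048

Recurse on prefixes of the 15-edge string red red red red blue blue blue blue red blue blue red red blue blue:
step 1: add red to get r; options L={ · } R={ 0 } ⇒ -1
step 2: add red to get rr; options L={ · } R={ -1,0 } ⇒ -2
step 3: add red to get rrr; options L={ · } R={ -2,-1,0 } ⇒ -3
step 4: add red to get rrrr; options L={ · } R={ -3,-2,-1,0 } ⇒ -4
step 5: add blue to get rrrrb; options L={ -4 } R={ -3,-2,-1,0 } ⇒ -7/2
step 6: add blue to get rrrrbb; options L={ -4,-7/2 } R={ -3,-2,-1,0 } ⇒ -13/4
step 7: add blue to get rrrrbbb; options L={ -4,-7/2,-13/4 } R={ -3,-2,-1,0 } ⇒ -25/8
step 8: add blue to get rrrrbbbb; options L={ -4,-7/2,-13/4,-25/8 } R={ -3,-2,-1,0 } ⇒ -49/16
step 9: add red to get rrrrbbbbr; options L={ -4,-7/2,-13/4,-25/8 } R={ -49/16,-3,-2,-1,0 } ⇒ -99/32
step 10: add blue to get rrrrbbbbrb; options L={ -4,-7/2,-13/4,-25/8,-99/32 } R={ -49/16,-3,-2,-1,0 } ⇒ -197/64
step 11: add blue to get rrrrbbbbrbb; options L={ -4,-7/2,-13/4,-25/8,-99/32,-197/64 } R={ -49/16,-3,-2,-1,0 } ⇒ -393/128
step 12: add red to get rrrrbbbbrbbr; options L={ -4,-7/2,-13/4,-25/8,-99/32,-197/64 } R={ -393/128,-49/16,-3,-2,-1,0 } ⇒ -787/256
step 13: add red to get rrrrbbbbrbbrr; options L={ -4,-7/2,-13/4,-25/8,-99/32,-197/64 } R={ -787/256,-393/128,-49/16,-3,-2,-1,0 } ⇒ -1575/512
step 14: add blue to get rrrrbbbbrbbrrb; options L={ -4,-7/2,-13/4,-25/8,-99/32,-197/64,-1575/512 } R={ -787/256,-393/128,-49/16,-3,-2,-1,0 } ⇒ -3149/1024
step 15: add blue to get rrrrbbbbrbbrrbb; options L={ -4,-7/2,-13/4,-25/8,-99/32,-197/64,-1575/512,-3149/1024 } R={ -787/256,-393/128,-49/16,-3,-2,-1,0 } ⇒ -6297/2048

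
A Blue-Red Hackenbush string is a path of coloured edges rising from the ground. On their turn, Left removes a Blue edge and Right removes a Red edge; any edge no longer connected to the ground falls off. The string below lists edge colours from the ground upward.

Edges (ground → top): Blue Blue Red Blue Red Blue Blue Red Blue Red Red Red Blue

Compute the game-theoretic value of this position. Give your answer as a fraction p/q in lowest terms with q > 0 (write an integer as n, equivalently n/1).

3491/2048

Recurse on prefixes of the 13-edge string Blue Blue Red Blue Red Blue Blue Red Blue Red Red Red Blue:
B: Left { 0 }, Right { — } ⇒ simplest 1
BB: Left { 0; 1 }, Right { — } ⇒ simplest 2
BBR: Left { 0; 1 }, Right { 2 } ⇒ simplest 3/2
BBRB: Left { 0; 1; 3/2 }, Right { 2 } ⇒ simplest 7/4
BBRBR: Left { 0; 1; 3/2 }, Right { 7/4; 2 } ⇒ simplest 13/8
BBRBRB: Left { 0; 1; 3/2; 13/8 }, Right { 7/4; 2 } ⇒ simplest 27/16
BBRBRBB: Left { 0; 1; 3/2; 13/8; 27/16 }, Right { 7/4; 2 } ⇒ simplest 55/32
BBRBRBBR: Left { 0; 1; 3/2; 13/8; 27/16 }, Right { 55/32; 7/4; 2 } ⇒ simplest 109/64
BBRBRBBRB: Left { 0; 1; 3/2; 13/8; 27/16; 109/64 }, Right { 55/32; 7/4; 2 } ⇒ simplest 219/128
BBRBRBBRBR: Left { 0; 1; 3/2; 13/8; 27/16; 109/64 }, Right { 219/128; 55/32; 7/4; 2 } ⇒ simplest 437/256
BBRBRBBRBRR: Left { 0; 1; 3/2; 13/8; 27/16; 109/64 }, Right { 437/256; 219/128; 55/32; 7/4; 2 } ⇒ simplest 873/512
BBRBRBBRBRRR: Left { 0; 1; 3/2; 13/8; 27/16; 109/64 }, Right { 873/512; 437/256; 219/128; 55/32; 7/4; 2 } ⇒ simplest 1745/1024
BBRBRBBRBRRRB: Left { 0; 1; 3/2; 13/8; 27/16; 109/64; 1745/1024 }, Right { 873/512; 437/256; 219/128; 55/32; 7/4; 2 } ⇒ simplest 3491/2048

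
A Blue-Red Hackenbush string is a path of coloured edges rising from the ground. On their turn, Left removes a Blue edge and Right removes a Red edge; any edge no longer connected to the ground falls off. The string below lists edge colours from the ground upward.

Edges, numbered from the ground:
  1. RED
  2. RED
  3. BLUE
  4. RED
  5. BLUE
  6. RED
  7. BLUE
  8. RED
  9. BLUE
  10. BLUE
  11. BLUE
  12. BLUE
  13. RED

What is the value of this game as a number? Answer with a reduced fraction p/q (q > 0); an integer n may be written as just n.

Build v(s[:k]) for k = 1..13, string s = RED RED BLUE RED BLUE RED BLUE RED BLUE BLUE BLUE BLUE RED.
1 of 13 · R · max L −∞ · min R 0 -> -1
2 of 13 · RR · max L −∞ · min R -1 -> -2
3 of 13 · RRB · max L -2 · min R -1 -> -3/2
4 of 13 · RRBR · max L -2 · min R -3/2 -> -7/4
5 of 13 · RRBRB · max L -7/4 · min R -3/2 -> -13/8
6 of 13 · RRBRBR · max L -7/4 · min R -13/8 -> -27/16
7 of 13 · RRBRBRB · max L -27/16 · min R -13/8 -> -53/32
8 of 13 · RRBRBRBR · max L -27/16 · min R -53/32 -> -107/64
9 of 13 · RRBRBRBRB · max L -107/64 · min R -53/32 -> -213/128
10 of 13 · RRBRBRBRBB · max L -213/128 · min R -53/32 -> -425/256
11 of 13 · RRBRBRBRBBB · max L -425/256 · min R -53/32 -> -849/512
12 of 13 · RRBRBRBRBBBB · max L -849/512 · min R -53/32 -> -1697/1024
13 of 13 · RRBRBRBRBBBBR · max L -849/512 · min R -1697/1024 -> -3395/2048

-3395/2048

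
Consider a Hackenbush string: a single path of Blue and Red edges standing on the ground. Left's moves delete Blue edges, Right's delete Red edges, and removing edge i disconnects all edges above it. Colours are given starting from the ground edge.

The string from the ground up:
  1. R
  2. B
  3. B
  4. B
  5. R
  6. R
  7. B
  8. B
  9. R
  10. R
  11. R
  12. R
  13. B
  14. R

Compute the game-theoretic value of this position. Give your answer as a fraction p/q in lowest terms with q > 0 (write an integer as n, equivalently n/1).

-1659/8192

Build G(s[:k]) for k = 1..14, string s = R B B B R R B B R R R R B R.
1 of 14 · R · max L −∞ · min R 0 ⇒ -1
2 of 14 · RB · max L -1 · min R 0 ⇒ -1/2
3 of 14 · RBB · max L -1/2 · min R 0 ⇒ -1/4
4 of 14 · RBBB · max L -1/4 · min R 0 ⇒ -1/8
5 of 14 · RBBBR · max L -1/4 · min R -1/8 ⇒ -3/16
6 of 14 · RBBBRR · max L -1/4 · min R -3/16 ⇒ -7/32
7 of 14 · RBBBRRB · max L -7/32 · min R -3/16 ⇒ -13/64
8 of 14 · RBBBRRBB · max L -13/64 · min R -3/16 ⇒ -25/128
9 of 14 · RBBBRRBBR · max L -13/64 · min R -25/128 ⇒ -51/256
10 of 14 · RBBBRRBBRR · max L -13/64 · min R -51/256 ⇒ -103/512
11 of 14 · RBBBRRBBRRR · max L -13/64 · min R -103/512 ⇒ -207/1024
12 of 14 · RBBBRRBBRRRR · max L -13/64 · min R -207/1024 ⇒ -415/2048
13 of 14 · RBBBRRBBRRRRB · max L -415/2048 · min R -207/1024 ⇒ -829/4096
14 of 14 · RBBBRRBBRRRRBR · max L -415/2048 · min R -829/4096 ⇒ -1659/8192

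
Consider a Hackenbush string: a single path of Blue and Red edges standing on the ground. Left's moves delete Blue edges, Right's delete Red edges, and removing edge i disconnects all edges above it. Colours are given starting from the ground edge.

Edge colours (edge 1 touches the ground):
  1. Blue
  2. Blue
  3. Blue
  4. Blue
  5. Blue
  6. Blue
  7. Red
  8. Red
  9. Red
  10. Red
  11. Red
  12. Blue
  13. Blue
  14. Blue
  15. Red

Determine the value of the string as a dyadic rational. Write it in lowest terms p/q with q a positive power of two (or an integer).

val_1 [B]  L=[0]  R=[(no moves)]  → 1
val_2 [BB]  L=[0; 1]  R=[(no moves)]  → 2
val_3 [BBB]  L=[0; 1; 2]  R=[(no moves)]  → 3
val_4 [BBBB]  L=[0; 1; 2; 3]  R=[(no moves)]  → 4
val_5 [BBBBB]  L=[0; 1; 2; 3; 4]  R=[(no moves)]  → 5
val_6 [BBBBBB]  L=[0; 1; 2; 3; 4; 5]  R=[(no moves)]  → 6
val_7 [BBBBBBR]  L=[0; 1; 2; 3; 4; 5]  R=[6]  → 11/2
val_8 [BBBBBBRR]  L=[0; 1; 2; 3; 4; 5]  R=[11/2; 6]  → 21/4
val_9 [BBBBBBRRR]  L=[0; 1; 2; 3; 4; 5]  R=[21/4; 11/2; 6]  → 41/8
val_10 [BBBBBBRRRR]  L=[0; 1; 2; 3; 4; 5]  R=[41/8; 21/4; 11/2; 6]  → 81/16
val_11 [BBBBBBRRRRR]  L=[0; 1; 2; 3; 4; 5]  R=[81/16; 41/8; 21/4; 11/2; 6]  → 161/32
val_12 [BBBBBBRRRRRB]  L=[0; 1; 2; 3; 4; 5; 161/32]  R=[81/16; 41/8; 21/4; 11/2; 6]  → 323/64
val_13 [BBBBBBRRRRRBB]  L=[0; 1; 2; 3; 4; 5; 161/32; 323/64]  R=[81/16; 41/8; 21/4; 11/2; 6]  → 647/128
val_14 [BBBBBBRRRRRBBB]  L=[0; 1; 2; 3; 4; 5; 161/32; 323/64; 647/128]  R=[81/16; 41/8; 21/4; 11/2; 6]  → 1295/256
val_15 [BBBBBBRRRRRBBBR]  L=[0; 1; 2; 3; 4; 5; 161/32; 323/64; 647/128]  R=[1295/256; 81/16; 41/8; 21/4; 11/2; 6]  → 2589/512

2589/512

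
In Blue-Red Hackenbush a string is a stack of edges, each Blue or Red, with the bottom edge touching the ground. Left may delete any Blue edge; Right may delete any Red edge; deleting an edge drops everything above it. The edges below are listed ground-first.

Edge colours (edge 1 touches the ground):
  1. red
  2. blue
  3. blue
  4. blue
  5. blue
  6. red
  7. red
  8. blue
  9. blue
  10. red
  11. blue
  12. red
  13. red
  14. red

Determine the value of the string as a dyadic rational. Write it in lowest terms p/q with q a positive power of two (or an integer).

val(r) = {  | 0 } gives -1
val(rb) = { -1 | 0 } gives -1/2
val(rbb) = { -1 -1/2 | 0 } gives -1/4
val(rbbb) = { -1 -1/2 -1/4 | 0 } gives -1/8
val(rbbbb) = { -1 -1/2 -1/4 -1/8 | 0 } gives -1/16
val(rbbbbr) = { -1 -1/2 -1/4 -1/8 | -1/16 0 } gives -3/32
val(rbbbbrr) = { -1 -1/2 -1/4 -1/8 | -3/32 -1/16 0 } gives -7/64
val(rbbbbrrb) = { -1 -1/2 -1/4 -1/8 -7/64 | -3/32 -1/16 0 } gives -13/128
val(rbbbbrrbb) = { -1 -1/2 -1/4 -1/8 -7/64 -13/128 | -3/32 -1/16 0 } gives -25/256
val(rbbbbrrbbr) = { -1 -1/2 -1/4 -1/8 -7/64 -13/128 | -25/256 -3/32 -1/16 0 } gives -51/512
val(rbbbbrrbbrb) = { -1 -1/2 -1/4 -1/8 -7/64 -13/128 -51/512 | -25/256 -3/32 -1/16 0 } gives -101/1024
val(rbbbbrrbbrbr) = { -1 -1/2 -1/4 -1/8 -7/64 -13/128 -51/512 | -101/1024 -25/256 -3/32 -1/16 0 } gives -203/2048
val(rbbbbrrbbrbrr) = { -1 -1/2 -1/4 -1/8 -7/64 -13/128 -51/512 | -203/2048 -101/1024 -25/256 -3/32 -1/16 0 } gives -407/4096
val(rbbbbrrbbrbrrr) = { -1 -1/2 -1/4 -1/8 -7/64 -13/128 -51/512 | -407/4096 -203/2048 -101/1024 -25/256 -3/32 -1/16 0 } gives -815/8192

-815/8192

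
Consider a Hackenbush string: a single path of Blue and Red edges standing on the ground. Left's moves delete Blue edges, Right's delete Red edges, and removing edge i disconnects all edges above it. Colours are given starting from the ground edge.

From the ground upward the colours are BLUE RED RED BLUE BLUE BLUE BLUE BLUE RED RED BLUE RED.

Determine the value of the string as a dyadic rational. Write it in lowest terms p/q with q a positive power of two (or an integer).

Recurse on prefixes of the 12-edge string BLUE RED RED BLUE BLUE BLUE BLUE BLUE RED RED BLUE RED:
val_1 [B]  L=[0]  R=[·]  — 1
val_2 [BR]  L=[0]  R=[1]  — 1/2
val_3 [BRR]  L=[0]  R=[1/2, 1]  — 1/4
val_4 [BRRB]  L=[0, 1/4]  R=[1/2, 1]  — 3/8
val_5 [BRRBB]  L=[0, 1/4, 3/8]  R=[1/2, 1]  — 7/16
val_6 [BRRBBB]  L=[0, 1/4, 3/8, 7/16]  R=[1/2, 1]  — 15/32
val_7 [BRRBBBB]  L=[0, 1/4, 3/8, 7/16, 15/32]  R=[1/2, 1]  — 31/64
val_8 [BRRBBBBB]  L=[0, 1/4, 3/8, 7/16, 15/32, 31/64]  R=[1/2, 1]  — 63/128
val_9 [BRRBBBBBR]  L=[0, 1/4, 3/8, 7/16, 15/32, 31/64]  R=[63/128, 1/2, 1]  — 125/256
val_10 [BRRBBBBBRR]  L=[0, 1/4, 3/8, 7/16, 15/32, 31/64]  R=[125/256, 63/128, 1/2, 1]  — 249/512
val_11 [BRRBBBBBRRB]  L=[0, 1/4, 3/8, 7/16, 15/32, 31/64, 249/512]  R=[125/256, 63/128, 1/2, 1]  — 499/1024
val_12 [BRRBBBBBRRBR]  L=[0, 1/4, 3/8, 7/16, 15/32, 31/64, 249/512]  R=[499/1024, 125/256, 63/128, 1/2, 1]  — 997/2048

997/2048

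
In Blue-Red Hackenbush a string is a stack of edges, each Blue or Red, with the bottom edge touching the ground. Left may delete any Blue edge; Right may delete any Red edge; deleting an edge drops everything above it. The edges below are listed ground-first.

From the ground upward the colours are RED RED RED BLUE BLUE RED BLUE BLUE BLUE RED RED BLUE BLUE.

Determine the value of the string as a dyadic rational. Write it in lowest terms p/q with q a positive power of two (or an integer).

Recurse on prefixes of the 13-edge string RED RED RED BLUE BLUE RED BLUE BLUE BLUE RED RED BLUE BLUE:
value(R) = { none | 0 } — -1
value(RR) = { none | -1,0 } — -2
value(RRR) = { none | -2,-1,0 } — -3
value(RRRB) = { -3 | -2,-1,0 } — -5/2
value(RRRBB) = { -3,-5/2 | -2,-1,0 } — -9/4
value(RRRBBR) = { -3,-5/2 | -9/4,-2,-1,0 } — -19/8
value(RRRBBRB) = { -3,-5/2,-19/8 | -9/4,-2,-1,0 } — -37/16
value(RRRBBRBB) = { -3,-5/2,-19/8,-37/16 | -9/4,-2,-1,0 } — -73/32
value(RRRBBRBBB) = { -3,-5/2,-19/8,-37/16,-73/32 | -9/4,-2,-1,0 } — -145/64
value(RRRBBRBBBR) = { -3,-5/2,-19/8,-37/16,-73/32 | -145/64,-9/4,-2,-1,0 } — -291/128
value(RRRBBRBBBRR) = { -3,-5/2,-19/8,-37/16,-73/32 | -291/128,-145/64,-9/4,-2,-1,0 } — -583/256
value(RRRBBRBBBRRB) = { -3,-5/2,-19/8,-37/16,-73/32,-583/256 | -291/128,-145/64,-9/4,-2,-1,0 } — -1165/512
value(RRRBBRBBBRRBB) = { -3,-5/2,-19/8,-37/16,-73/32,-583/256,-1165/512 | -291/128,-145/64,-9/4,-2,-1,0 } — -2329/1024

-2329/1024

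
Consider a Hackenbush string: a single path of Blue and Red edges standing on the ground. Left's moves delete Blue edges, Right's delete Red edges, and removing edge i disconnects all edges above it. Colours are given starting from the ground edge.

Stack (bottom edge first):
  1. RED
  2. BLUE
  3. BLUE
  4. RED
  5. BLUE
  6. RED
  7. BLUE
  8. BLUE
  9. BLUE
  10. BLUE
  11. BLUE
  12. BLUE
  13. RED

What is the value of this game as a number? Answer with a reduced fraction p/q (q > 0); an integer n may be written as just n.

-1283/4096

g(R) = { ∅ | 0 } ⇒ -1
g(RB) = { -1 | 0 } ⇒ -1/2
g(RBB) = { -1; -1/2 | 0 } ⇒ -1/4
g(RBBR) = { -1; -1/2 | -1/4; 0 } ⇒ -3/8
g(RBBRB) = { -1; -1/2; -3/8 | -1/4; 0 } ⇒ -5/16
g(RBBRBR) = { -1; -1/2; -3/8 | -5/16; -1/4; 0 } ⇒ -11/32
g(RBBRBRB) = { -1; -1/2; -3/8; -11/32 | -5/16; -1/4; 0 } ⇒ -21/64
g(RBBRBRBB) = { -1; -1/2; -3/8; -11/32; -21/64 | -5/16; -1/4; 0 } ⇒ -41/128
g(RBBRBRBBB) = { -1; -1/2; -3/8; -11/32; -21/64; -41/128 | -5/16; -1/4; 0 } ⇒ -81/256
g(RBBRBRBBBB) = { -1; -1/2; -3/8; -11/32; -21/64; -41/128; -81/256 | -5/16; -1/4; 0 } ⇒ -161/512
g(RBBRBRBBBBB) = { -1; -1/2; -3/8; -11/32; -21/64; -41/128; -81/256; -161/512 | -5/16; -1/4; 0 } ⇒ -321/1024
g(RBBRBRBBBBBB) = { -1; -1/2; -3/8; -11/32; -21/64; -41/128; -81/256; -161/512; -321/1024 | -5/16; -1/4; 0 } ⇒ -641/2048
g(RBBRBRBBBBBBR) = { -1; -1/2; -3/8; -11/32; -21/64; -41/128; -81/256; -161/512; -321/1024 | -641/2048; -5/16; -1/4; 0 } ⇒ -1283/4096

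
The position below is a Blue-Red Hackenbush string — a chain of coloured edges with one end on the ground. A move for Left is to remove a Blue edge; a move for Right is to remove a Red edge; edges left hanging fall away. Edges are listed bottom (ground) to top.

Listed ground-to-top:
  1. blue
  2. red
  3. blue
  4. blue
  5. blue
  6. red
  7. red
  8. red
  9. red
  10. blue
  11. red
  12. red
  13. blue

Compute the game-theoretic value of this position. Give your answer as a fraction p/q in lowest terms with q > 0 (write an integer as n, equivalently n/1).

Recurse on prefixes of the 13-edge string blue red blue blue blue red red red red blue red red blue:
step 1: add blue to get b; options L={ 0 } R={ — } => 1
step 2: add red to get br; options L={ 0 } R={ 1 } => 1/2
step 3: add blue to get brb; options L={ 0 1/2 } R={ 1 } => 3/4
step 4: add blue to get brbb; options L={ 0 1/2 3/4 } R={ 1 } => 7/8
step 5: add blue to get brbbb; options L={ 0 1/2 3/4 7/8 } R={ 1 } => 15/16
step 6: add red to get brbbbr; options L={ 0 1/2 3/4 7/8 } R={ 15/16 1 } => 29/32
step 7: add red to get brbbbrr; options L={ 0 1/2 3/4 7/8 } R={ 29/32 15/16 1 } => 57/64
step 8: add red to get brbbbrrr; options L={ 0 1/2 3/4 7/8 } R={ 57/64 29/32 15/16 1 } => 113/128
step 9: add red to get brbbbrrrr; options L={ 0 1/2 3/4 7/8 } R={ 113/128 57/64 29/32 15/16 1 } => 225/256
step 10: add blue to get brbbbrrrrb; options L={ 0 1/2 3/4 7/8 225/256 } R={ 113/128 57/64 29/32 15/16 1 } => 451/512
step 11: add red to get brbbbrrrrbr; options L={ 0 1/2 3/4 7/8 225/256 } R={ 451/512 113/128 57/64 29/32 15/16 1 } => 901/1024
step 12: add red to get brbbbrrrrbrr; options L={ 0 1/2 3/4 7/8 225/256 } R={ 901/1024 451/512 113/128 57/64 29/32 15/16 1 } => 1801/2048
step 13: add blue to get brbbbrrrrbrrb; options L={ 0 1/2 3/4 7/8 225/256 1801/2048 } R={ 901/1024 451/512 113/128 57/64 29/32 15/16 1 } => 3603/4096

3603/4096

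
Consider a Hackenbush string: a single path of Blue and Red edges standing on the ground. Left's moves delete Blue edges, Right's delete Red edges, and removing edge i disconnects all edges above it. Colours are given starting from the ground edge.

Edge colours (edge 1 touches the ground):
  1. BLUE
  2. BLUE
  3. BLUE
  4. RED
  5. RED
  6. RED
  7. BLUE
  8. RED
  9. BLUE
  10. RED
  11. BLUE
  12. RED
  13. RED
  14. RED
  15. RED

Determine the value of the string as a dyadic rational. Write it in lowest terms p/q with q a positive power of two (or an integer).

8865/4096

edge 1 of 15 (BLUE): { 0 | — } ⇒ 1
edge 2 of 15 (BLUE): { 0 1 | — } ⇒ 2
edge 3 of 15 (BLUE): { 0 1 2 | — } ⇒ 3
edge 4 of 15 (RED): { 0 1 2 | 3 } ⇒ 5/2
edge 5 of 15 (RED): { 0 1 2 | 5/2 3 } ⇒ 9/4
edge 6 of 15 (RED): { 0 1 2 | 9/4 5/2 3 } ⇒ 17/8
edge 7 of 15 (BLUE): { 0 1 2 17/8 | 9/4 5/2 3 } ⇒ 35/16
edge 8 of 15 (RED): { 0 1 2 17/8 | 35/16 9/4 5/2 3 } ⇒ 69/32
edge 9 of 15 (BLUE): { 0 1 2 17/8 69/32 | 35/16 9/4 5/2 3 } ⇒ 139/64
edge 10 of 15 (RED): { 0 1 2 17/8 69/32 | 139/64 35/16 9/4 5/2 3 } ⇒ 277/128
edge 11 of 15 (BLUE): { 0 1 2 17/8 69/32 277/128 | 139/64 35/16 9/4 5/2 3 } ⇒ 555/256
edge 12 of 15 (RED): { 0 1 2 17/8 69/32 277/128 | 555/256 139/64 35/16 9/4 5/2 3 } ⇒ 1109/512
edge 13 of 15 (RED): { 0 1 2 17/8 69/32 277/128 | 1109/512 555/256 139/64 35/16 9/4 5/2 3 } ⇒ 2217/1024
edge 14 of 15 (RED): { 0 1 2 17/8 69/32 277/128 | 2217/1024 1109/512 555/256 139/64 35/16 9/4 5/2 3 } ⇒ 4433/2048
edge 15 of 15 (RED): { 0 1 2 17/8 69/32 277/128 | 4433/2048 2217/1024 1109/512 555/256 139/64 35/16 9/4 5/2 3 } ⇒ 8865/4096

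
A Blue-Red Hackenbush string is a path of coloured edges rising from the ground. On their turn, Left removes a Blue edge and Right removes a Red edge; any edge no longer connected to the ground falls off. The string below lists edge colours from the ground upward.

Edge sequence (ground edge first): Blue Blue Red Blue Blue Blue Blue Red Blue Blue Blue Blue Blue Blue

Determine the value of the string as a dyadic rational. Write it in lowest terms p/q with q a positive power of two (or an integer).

8063/4096

Build G(s[:k]) for k = 1..14, string s = Blue Blue Red Blue Blue Blue Blue Red Blue Blue Blue Blue Blue Blue.
1 of 14 · B · max L 0 · min R +∞ -> 1
2 of 14 · BB · max L 1 · min R +∞ -> 2
3 of 14 · BBR · max L 1 · min R 2 -> 3/2
4 of 14 · BBRB · max L 3/2 · min R 2 -> 7/4
5 of 14 · BBRBB · max L 7/4 · min R 2 -> 15/8
6 of 14 · BBRBBB · max L 15/8 · min R 2 -> 31/16
7 of 14 · BBRBBBB · max L 31/16 · min R 2 -> 63/32
8 of 14 · BBRBBBBR · max L 31/16 · min R 63/32 -> 125/64
9 of 14 · BBRBBBBRB · max L 125/64 · min R 63/32 -> 251/128
10 of 14 · BBRBBBBRBB · max L 251/128 · min R 63/32 -> 503/256
11 of 14 · BBRBBBBRBBB · max L 503/256 · min R 63/32 -> 1007/512
12 of 14 · BBRBBBBRBBBB · max L 1007/512 · min R 63/32 -> 2015/1024
13 of 14 · BBRBBBBRBBBBB · max L 2015/1024 · min R 63/32 -> 4031/2048
14 of 14 · BBRBBBBRBBBBBB · max L 4031/2048 · min R 63/32 -> 8063/4096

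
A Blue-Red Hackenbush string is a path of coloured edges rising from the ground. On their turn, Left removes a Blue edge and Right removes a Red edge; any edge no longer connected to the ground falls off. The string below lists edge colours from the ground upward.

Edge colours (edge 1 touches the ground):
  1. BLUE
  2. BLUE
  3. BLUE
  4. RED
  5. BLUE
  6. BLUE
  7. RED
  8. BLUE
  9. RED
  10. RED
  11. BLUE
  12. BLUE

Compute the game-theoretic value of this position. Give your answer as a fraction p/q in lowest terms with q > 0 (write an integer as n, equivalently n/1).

step 1: add BLUE to get B; options L={ 0 } R={ none } — 1
step 2: add BLUE to get BB; options L={ 0,1 } R={ none } — 2
step 3: add BLUE to get BBB; options L={ 0,1,2 } R={ none } — 3
step 4: add RED to get BBBR; options L={ 0,1,2 } R={ 3 } — 5/2
step 5: add BLUE to get BBBRB; options L={ 0,1,2,5/2 } R={ 3 } — 11/4
step 6: add BLUE to get BBBRBB; options L={ 0,1,2,5/2,11/4 } R={ 3 } — 23/8
step 7: add RED to get BBBRBBR; options L={ 0,1,2,5/2,11/4 } R={ 23/8,3 } — 45/16
step 8: add BLUE to get BBBRBBRB; options L={ 0,1,2,5/2,11/4,45/16 } R={ 23/8,3 } — 91/32
step 9: add RED to get BBBRBBRBR; options L={ 0,1,2,5/2,11/4,45/16 } R={ 91/32,23/8,3 } — 181/64
step 10: add RED to get BBBRBBRBRR; options L={ 0,1,2,5/2,11/4,45/16 } R={ 181/64,91/32,23/8,3 } — 361/128
step 11: add BLUE to get BBBRBBRBRRB; options L={ 0,1,2,5/2,11/4,45/16,361/128 } R={ 181/64,91/32,23/8,3 } — 723/256
step 12: add BLUE to get BBBRBBRBRRBB; options L={ 0,1,2,5/2,11/4,45/16,361/128,723/256 } R={ 181/64,91/32,23/8,3 } — 1447/512

1447/512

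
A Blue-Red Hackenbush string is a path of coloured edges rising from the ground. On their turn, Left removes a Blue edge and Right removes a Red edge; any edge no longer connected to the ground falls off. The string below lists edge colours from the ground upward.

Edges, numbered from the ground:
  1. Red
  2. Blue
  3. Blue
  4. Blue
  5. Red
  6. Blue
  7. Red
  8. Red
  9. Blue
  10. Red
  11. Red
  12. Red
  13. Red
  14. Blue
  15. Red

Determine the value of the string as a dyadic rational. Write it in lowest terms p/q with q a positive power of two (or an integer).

-2939/16384

Build v(s[:k]) for k = 1..15, string s = Red Blue Blue Blue Red Blue Red Red Blue Red Red Red Red Blue Red.
v(R) = { ∅ | 0 } -> -1
v(RB) = { -1 | 0 } -> -1/2
v(RBB) = { -1 -1/2 | 0 } -> -1/4
v(RBBB) = { -1 -1/2 -1/4 | 0 } -> -1/8
v(RBBBR) = { -1 -1/2 -1/4 | -1/8 0 } -> -3/16
v(RBBBRB) = { -1 -1/2 -1/4 -3/16 | -1/8 0 } -> -5/32
v(RBBBRBR) = { -1 -1/2 -1/4 -3/16 | -5/32 -1/8 0 } -> -11/64
v(RBBBRBRR) = { -1 -1/2 -1/4 -3/16 | -11/64 -5/32 -1/8 0 } -> -23/128
v(RBBBRBRRB) = { -1 -1/2 -1/4 -3/16 -23/128 | -11/64 -5/32 -1/8 0 } -> -45/256
v(RBBBRBRRBR) = { -1 -1/2 -1/4 -3/16 -23/128 | -45/256 -11/64 -5/32 -1/8 0 } -> -91/512
v(RBBBRBRRBRR) = { -1 -1/2 -1/4 -3/16 -23/128 | -91/512 -45/256 -11/64 -5/32 -1/8 0 } -> -183/1024
v(RBBBRBRRBRRR) = { -1 -1/2 -1/4 -3/16 -23/128 | -183/1024 -91/512 -45/256 -11/64 -5/32 -1/8 0 } -> -367/2048
v(RBBBRBRRBRRRR) = { -1 -1/2 -1/4 -3/16 -23/128 | -367/2048 -183/1024 -91/512 -45/256 -11/64 -5/32 -1/8 0 } -> -735/4096
v(RBBBRBRRBRRRRB) = { -1 -1/2 -1/4 -3/16 -23/128 -735/4096 | -367/2048 -183/1024 -91/512 -45/256 -11/64 -5/32 -1/8 0 } -> -1469/8192
v(RBBBRBRRBRRRRBR) = { -1 -1/2 -1/4 -3/16 -23/128 -735/4096 | -1469/8192 -367/2048 -183/1024 -91/512 -45/256 -11/64 -5/32 -1/8 0 } -> -2939/16384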